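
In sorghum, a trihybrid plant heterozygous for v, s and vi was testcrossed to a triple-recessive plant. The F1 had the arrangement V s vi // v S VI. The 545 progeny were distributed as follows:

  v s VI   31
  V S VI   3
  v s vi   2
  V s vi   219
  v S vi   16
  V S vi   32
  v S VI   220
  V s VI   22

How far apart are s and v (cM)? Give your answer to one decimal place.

12.5 cM

The two rarest classes, v s vi and V S VI, are the double crossovers. Comparing them with the parentals, only the v allele has switched, so v is the middle locus and the order is vi – v – s.
Crossovers in the v–s interval produce the single-crossover classes V S vi and v s VI (32 + 31 = 63) plus the double crossovers (5).
RF(v–s) = (63 + 5) / 545 = 68/545 = 0.1248 → 12.5 cM.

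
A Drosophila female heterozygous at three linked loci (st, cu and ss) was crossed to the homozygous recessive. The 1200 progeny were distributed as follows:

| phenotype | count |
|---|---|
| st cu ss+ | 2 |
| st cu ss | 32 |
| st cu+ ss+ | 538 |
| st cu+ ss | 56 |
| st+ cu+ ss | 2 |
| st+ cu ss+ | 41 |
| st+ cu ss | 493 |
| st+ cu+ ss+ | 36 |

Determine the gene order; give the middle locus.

The two most frequent reciprocal classes, st cu+ ss+ and st+ cu ss, are the parental types, so the F1 was st cu+ ss+ / st+ cu ss.
The two rarest classes, st cu ss+ and st+ cu+ ss, are the double crossovers. Comparing them with the parentals, only the cu allele has switched, so cu is the middle locus and the order is ss – cu – st.

cu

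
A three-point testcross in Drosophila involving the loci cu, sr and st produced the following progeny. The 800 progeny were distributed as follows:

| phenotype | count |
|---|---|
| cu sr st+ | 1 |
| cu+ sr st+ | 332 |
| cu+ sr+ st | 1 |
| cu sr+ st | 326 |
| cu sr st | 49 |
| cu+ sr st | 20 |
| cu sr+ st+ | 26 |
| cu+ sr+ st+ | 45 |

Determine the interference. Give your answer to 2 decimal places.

0.65

The two most frequent reciprocal classes, cu+ sr st+ and cu sr+ st, are the parental types, so the F1 was cu+ sr st+ / cu sr+ st.
The two rarest classes, cu sr st+ and cu+ sr+ st, are the double crossovers. Comparing them with the parentals, only the cu allele has switched, so cu is the middle locus and the order is st – cu – sr.
st–cu: (46 + 2)/800 = 0.0600; cu–sr: (94 + 2)/800 = 0.1200.
Expected DCO frequency = 0.0600 × 0.1200 ≈ 0.00720; observed = 2/800 ≈ 0.00250.
Coefficient of coincidence = 0.00250/0.00720 ≈ 0.35; interference = 1 − 0.35 = 0.65.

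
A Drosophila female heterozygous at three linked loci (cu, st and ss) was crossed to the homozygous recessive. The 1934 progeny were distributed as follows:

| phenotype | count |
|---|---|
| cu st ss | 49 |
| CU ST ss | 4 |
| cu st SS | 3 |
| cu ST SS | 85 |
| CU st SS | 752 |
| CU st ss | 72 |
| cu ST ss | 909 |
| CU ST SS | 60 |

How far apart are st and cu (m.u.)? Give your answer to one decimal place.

6.0 m.u.

The two most frequent reciprocal classes, cu ST ss and CU st SS, are the parental types, so the F1 was cu ST ss / CU st SS.
The two rarest classes, CU ST ss and cu st SS, are the double crossovers. Comparing them with the parentals, only the cu allele has switched, so cu is the middle locus and the order is st – cu – ss.
Crossovers in the st–cu interval produce the single-crossover classes cu st ss and CU ST SS (49 + 60 = 109) plus the double crossovers (7).
RF(st–cu) = (109 + 7) / 1934 = 116/1934 = 0.0600 → 6.0 m.u.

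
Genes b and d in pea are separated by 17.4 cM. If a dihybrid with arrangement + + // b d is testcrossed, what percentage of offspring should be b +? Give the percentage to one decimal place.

8.7%

A map distance of 17.4 cM corresponds to a recombination frequency of 0.174.
The F1 is + + / b d, so b + is a recombinant gamete class with expected frequency r/2 = 0.174/2 = 0.0870.
That is 0.0870 = 8.7% of the progeny.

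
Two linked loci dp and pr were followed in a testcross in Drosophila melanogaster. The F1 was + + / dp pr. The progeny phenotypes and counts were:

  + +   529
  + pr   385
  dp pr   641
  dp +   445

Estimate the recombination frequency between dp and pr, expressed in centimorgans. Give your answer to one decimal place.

41.5 centimorgans

The recombinant classes are + pr and dp +: 385 + 445 = 830.
Recombination frequency = 830/2000 = 0.4150 ≈ 41.5%, i.e. 41.5 centimorgans.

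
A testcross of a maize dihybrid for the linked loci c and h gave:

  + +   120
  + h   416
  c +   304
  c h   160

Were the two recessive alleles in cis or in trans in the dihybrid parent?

trans

The two most frequent classes are + h (416) and c + (304); these are the parental (non-recombinant) types.
So the F1 carried + h on one chromosome and c + on the other — the recessive alleles are on opposite chromosomes (trans / repulsion).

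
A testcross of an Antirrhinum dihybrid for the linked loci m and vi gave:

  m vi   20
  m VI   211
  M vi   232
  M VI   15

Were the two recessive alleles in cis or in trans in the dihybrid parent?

The two most frequent classes are M vi (232) and m VI (211); these are the parental (non-recombinant) types.
So the F1 carried M vi on one chromosome and m VI on the other — the recessive alleles are on opposite chromosomes (trans / repulsion).

trans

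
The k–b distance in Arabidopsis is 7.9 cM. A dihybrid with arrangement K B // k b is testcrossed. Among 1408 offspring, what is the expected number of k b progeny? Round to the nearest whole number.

648

A map distance of 7.9 cM corresponds to a recombination frequency of 0.079.
The F1 is K B / k b, so k b is a parental gamete class with expected frequency (1 − r)/2 = 0.921/2 = 0.4605.
Expected number = 0.4605 × 1408 = 648.38 ≈ 648.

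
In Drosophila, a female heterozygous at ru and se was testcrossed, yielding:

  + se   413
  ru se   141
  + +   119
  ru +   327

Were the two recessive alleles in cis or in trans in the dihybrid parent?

trans

The two most frequent classes are + se (413) and ru + (327); these are the parental (non-recombinant) types.
So the F1 carried + se on one chromosome and ru + on the other — the recessive alleles are on opposite chromosomes (trans / repulsion).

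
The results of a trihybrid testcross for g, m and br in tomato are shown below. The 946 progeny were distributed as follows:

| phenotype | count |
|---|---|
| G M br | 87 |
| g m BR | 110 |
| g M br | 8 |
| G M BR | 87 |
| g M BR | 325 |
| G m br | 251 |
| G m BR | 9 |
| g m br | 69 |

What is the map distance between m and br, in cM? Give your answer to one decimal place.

22.6 cM

The two most frequent reciprocal classes, g M BR and G m br, are the parental types, so the F1 was g M BR / G m br.
The two rarest classes, g M br and G m BR, are the double crossovers. Comparing them with the parentals, only the br allele has switched, so br is the middle locus and the order is g – br – m.
Crossovers in the br–m interval produce the single-crossover classes g m BR and G M br (110 + 87 = 197) plus the double crossovers (17).
RF(br–m) = (197 + 17) / 946 = 214/946 = 0.2262 → 22.6 cM.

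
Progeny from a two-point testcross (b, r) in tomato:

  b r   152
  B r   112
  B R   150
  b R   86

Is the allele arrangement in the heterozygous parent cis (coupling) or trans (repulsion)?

cis

The two most frequent classes are B R (150) and b r (152); these are the parental (non-recombinant) types.
So the F1 carried B R on one chromosome and b r on the other — the recessive alleles are on the same chromosome (cis / coupling).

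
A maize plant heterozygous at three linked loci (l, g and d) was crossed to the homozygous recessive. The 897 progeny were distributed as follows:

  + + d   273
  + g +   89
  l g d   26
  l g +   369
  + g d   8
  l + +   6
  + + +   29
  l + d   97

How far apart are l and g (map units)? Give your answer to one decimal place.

22.3 map units

The two most frequent reciprocal classes, + + d and l g +, are the parental types, so the F1 was + + d / l g +.
The two rarest classes, + g d and l + +, are the double crossovers. Comparing them with the parentals, only the g allele has switched, so g is the middle locus and the order is d – g – l.
Crossovers in the g–l interval produce the single-crossover classes l + d and + g + (97 + 89 = 186) plus the double crossovers (14).
RF(g–l) = (186 + 14) / 897 = 200/897 = 0.2230 → 22.3 map units.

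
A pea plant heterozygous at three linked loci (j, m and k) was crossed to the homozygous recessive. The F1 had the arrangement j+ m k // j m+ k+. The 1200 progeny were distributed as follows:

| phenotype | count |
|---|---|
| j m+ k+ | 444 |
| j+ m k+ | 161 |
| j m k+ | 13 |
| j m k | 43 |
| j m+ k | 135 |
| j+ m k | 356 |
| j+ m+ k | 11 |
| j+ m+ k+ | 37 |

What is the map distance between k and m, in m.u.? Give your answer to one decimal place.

26.7 m.u.

The two rarest classes, j+ m+ k and j m k+, are the double crossovers. Comparing them with the parentals, only the m allele has switched, so m is the middle locus and the order is k – m – j.
Crossovers in the k–m interval produce the single-crossover classes j+ m k+ and j m+ k (161 + 135 = 296) plus the double crossovers (24).
RF(k–m) = (296 + 24) / 1200 = 320/1200 = 0.2667 → 26.7 m.u.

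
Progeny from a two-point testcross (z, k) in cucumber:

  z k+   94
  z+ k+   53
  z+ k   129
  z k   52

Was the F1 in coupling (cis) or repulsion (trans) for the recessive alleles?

The two most frequent classes are z+ k (129) and z k+ (94); these are the parental (non-recombinant) types.
So the F1 carried z+ k on one chromosome and z k+ on the other — the recessive alleles are on opposite chromosomes (trans / repulsion).

trans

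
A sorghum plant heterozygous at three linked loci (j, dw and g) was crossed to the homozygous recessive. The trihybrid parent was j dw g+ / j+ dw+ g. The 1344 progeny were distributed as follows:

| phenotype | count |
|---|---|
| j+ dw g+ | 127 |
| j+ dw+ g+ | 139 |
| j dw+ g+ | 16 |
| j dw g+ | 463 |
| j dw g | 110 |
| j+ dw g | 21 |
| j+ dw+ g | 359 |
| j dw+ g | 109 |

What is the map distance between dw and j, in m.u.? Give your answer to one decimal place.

20.3 m.u.

The two rarest classes, j dw+ g+ and j+ dw g, are the double crossovers. Comparing them with the parentals, only the dw allele has switched, so dw is the middle locus and the order is j – dw – g.
Crossovers in the j–dw interval produce the single-crossover classes j+ dw g+ and j dw+ g (127 + 109 = 236) plus the double crossovers (37).
RF(j–dw) = (236 + 37) / 1344 = 273/1344 = 0.2031 → 20.3 m.u.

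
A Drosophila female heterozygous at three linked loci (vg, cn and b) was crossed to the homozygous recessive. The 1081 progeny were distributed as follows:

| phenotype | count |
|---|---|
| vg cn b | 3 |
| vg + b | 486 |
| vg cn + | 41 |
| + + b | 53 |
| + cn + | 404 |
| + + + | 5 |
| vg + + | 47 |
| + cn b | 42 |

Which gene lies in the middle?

cn

The two most frequent reciprocal classes, + cn + and vg + b, are the parental types, so the F1 was + cn + / vg + b.
The two rarest classes, + + + and vg cn b, are the double crossovers. Comparing them with the parentals, only the cn allele has switched, so cn is the middle locus and the order is vg – cn – b.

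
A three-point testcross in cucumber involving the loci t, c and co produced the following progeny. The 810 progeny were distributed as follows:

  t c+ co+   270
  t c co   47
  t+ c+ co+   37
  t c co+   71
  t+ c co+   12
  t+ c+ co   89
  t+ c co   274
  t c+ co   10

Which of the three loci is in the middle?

The two most frequent reciprocal classes, t+ c co and t c+ co+, are the parental types, so the F1 was t+ c co / t c+ co+.
The two rarest classes, t+ c co+ and t c+ co, are the double crossovers. Comparing them with the parentals, only the co allele has switched, so co is the middle locus and the order is t – co – c.

co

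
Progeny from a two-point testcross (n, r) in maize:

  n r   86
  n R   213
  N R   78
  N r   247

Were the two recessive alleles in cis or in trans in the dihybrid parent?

trans

The two most frequent classes are N r (247) and n R (213); these are the parental (non-recombinant) types.
So the F1 carried N r on one chromosome and n R on the other — the recessive alleles are on opposite chromosomes (trans / repulsion).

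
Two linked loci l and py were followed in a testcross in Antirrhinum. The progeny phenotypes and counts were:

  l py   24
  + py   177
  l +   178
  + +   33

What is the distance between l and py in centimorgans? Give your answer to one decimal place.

13.8 centimorgans

The two most frequent classes, + py (177) and l + (178), are the parental types, so the F1 was + py / l +.
The recombinant classes are + + and l py: 33 + 24 = 57.
Recombination frequency = 57/412 = 0.1383 ≈ 13.8%, i.e. 13.8 centimorgans.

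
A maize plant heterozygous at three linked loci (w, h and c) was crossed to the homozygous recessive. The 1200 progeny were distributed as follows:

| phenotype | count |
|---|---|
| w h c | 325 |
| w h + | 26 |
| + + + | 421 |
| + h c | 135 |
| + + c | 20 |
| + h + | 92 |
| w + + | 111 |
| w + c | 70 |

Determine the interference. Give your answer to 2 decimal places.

The two most frequent reciprocal classes, + + + and w h c, are the parental types, so the F1 was + + + / w h c.
The two rarest classes, + + c and w h +, are the double crossovers. Comparing them with the parentals, only the c allele has switched, so c is the middle locus and the order is w – c – h.
w–c: (246 + 46)/1200 = 0.2433; c–h: (162 + 46)/1200 = 0.1733.
Expected DCO frequency = 0.2433 × 0.1733 ≈ 0.04216; observed = 46/1200 ≈ 0.03833.
Coefficient of coincidence = 0.03833/0.04216 ≈ 0.91; interference = 1 − 0.91 = 0.09.

0.09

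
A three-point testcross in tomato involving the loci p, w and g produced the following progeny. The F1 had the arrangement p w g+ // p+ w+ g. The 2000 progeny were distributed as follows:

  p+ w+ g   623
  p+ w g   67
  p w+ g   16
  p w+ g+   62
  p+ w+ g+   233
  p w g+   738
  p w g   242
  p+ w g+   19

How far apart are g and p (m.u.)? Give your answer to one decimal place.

25.5 m.u.

The two rarest classes, p+ w g+ and p w+ g, are the double crossovers. Comparing them with the parentals, only the p allele has switched, so p is the middle locus and the order is g – p – w.
Crossovers in the g–p interval produce the single-crossover classes p w g and p+ w+ g+ (242 + 233 = 475) plus the double crossovers (35).
RF(g–p) = (475 + 35) / 2000 = 510/2000 = 0.2550 → 25.5 m.u.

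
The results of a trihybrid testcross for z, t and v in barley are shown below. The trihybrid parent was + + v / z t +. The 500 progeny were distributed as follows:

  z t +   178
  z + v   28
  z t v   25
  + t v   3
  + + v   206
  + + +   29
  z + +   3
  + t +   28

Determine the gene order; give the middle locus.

The two rarest classes, + t v and z + +, are the double crossovers. Comparing them with the parentals, only the t allele has switched, so t is the middle locus and the order is z – t – v.

t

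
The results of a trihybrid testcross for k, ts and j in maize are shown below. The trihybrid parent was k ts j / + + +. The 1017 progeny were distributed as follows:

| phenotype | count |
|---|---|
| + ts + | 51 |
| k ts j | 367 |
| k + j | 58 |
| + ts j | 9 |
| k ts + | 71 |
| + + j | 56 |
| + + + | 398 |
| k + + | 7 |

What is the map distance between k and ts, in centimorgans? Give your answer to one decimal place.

The two rarest classes, + ts j and k + +, are the double crossovers. Comparing them with the parentals, only the k allele has switched, so k is the middle locus and the order is ts – k – j.
Crossovers in the ts–k interval produce the single-crossover classes k + j and + ts + (58 + 51 = 109) plus the double crossovers (16).
RF(ts–k) = (109 + 16) / 1017 = 125/1017 = 0.1229 → 12.3 centimorgans.

12.3 centimorgans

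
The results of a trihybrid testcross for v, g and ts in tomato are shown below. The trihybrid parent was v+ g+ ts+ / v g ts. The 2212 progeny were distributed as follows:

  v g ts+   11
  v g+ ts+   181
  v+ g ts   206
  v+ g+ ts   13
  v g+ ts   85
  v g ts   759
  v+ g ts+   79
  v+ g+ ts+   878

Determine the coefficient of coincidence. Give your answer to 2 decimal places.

The two rarest classes, v+ g+ ts and v g ts+, are the double crossovers. Comparing them with the parentals, only the ts allele has switched, so ts is the middle locus and the order is v – ts – g.
v–ts: (387 + 24)/2212 = 0.1858; ts–g: (164 + 24)/2212 = 0.0850.
Expected DCO frequency = 0.1858 × 0.0850 ≈ 0.01579; observed = 24/2212 ≈ 0.01085.
Coefficient of coincidence = 0.01085/0.01579 ≈ 0.69.

0.69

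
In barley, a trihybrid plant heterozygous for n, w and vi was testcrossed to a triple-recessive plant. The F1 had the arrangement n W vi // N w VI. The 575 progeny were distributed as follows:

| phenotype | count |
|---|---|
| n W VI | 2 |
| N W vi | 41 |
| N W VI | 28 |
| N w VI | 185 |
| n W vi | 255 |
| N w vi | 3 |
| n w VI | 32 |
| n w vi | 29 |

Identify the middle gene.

The two rarest classes, n W VI and N w vi, are the double crossovers. Comparing them with the parentals, only the vi allele has switched, so vi is the middle locus and the order is w – vi – n.

vi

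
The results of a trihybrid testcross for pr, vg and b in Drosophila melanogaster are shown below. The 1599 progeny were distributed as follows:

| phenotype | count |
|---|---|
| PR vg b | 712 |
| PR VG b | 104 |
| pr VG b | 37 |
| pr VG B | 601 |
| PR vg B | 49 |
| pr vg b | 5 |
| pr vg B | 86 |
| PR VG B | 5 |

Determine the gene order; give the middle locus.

The two most frequent reciprocal classes, pr VG B and PR vg b, are the parental types, so the F1 was pr VG B / PR vg b.
The two rarest classes, PR VG B and pr vg b, are the double crossovers. Comparing them with the parentals, only the pr allele has switched, so pr is the middle locus and the order is vg – pr – b.

pr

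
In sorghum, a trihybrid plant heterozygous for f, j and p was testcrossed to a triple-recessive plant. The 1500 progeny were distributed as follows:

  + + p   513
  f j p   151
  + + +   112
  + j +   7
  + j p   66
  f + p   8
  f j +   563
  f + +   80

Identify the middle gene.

The two most frequent reciprocal classes, f j + and + + p, are the parental types, so the F1 was f j + / + + p.
The two rarest classes, + j + and f + p, are the double crossovers. Comparing them with the parentals, only the f allele has switched, so f is the middle locus and the order is p – f – j.

f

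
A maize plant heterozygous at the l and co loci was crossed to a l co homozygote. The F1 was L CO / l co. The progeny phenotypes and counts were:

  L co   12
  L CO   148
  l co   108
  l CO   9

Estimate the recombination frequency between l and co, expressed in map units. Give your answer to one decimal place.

7.6 map units

The recombinant classes are L co and l CO: 12 + 9 = 21.
Recombination frequency = 21/277 = 0.0758 ≈ 7.6%, i.e. 7.6 map units.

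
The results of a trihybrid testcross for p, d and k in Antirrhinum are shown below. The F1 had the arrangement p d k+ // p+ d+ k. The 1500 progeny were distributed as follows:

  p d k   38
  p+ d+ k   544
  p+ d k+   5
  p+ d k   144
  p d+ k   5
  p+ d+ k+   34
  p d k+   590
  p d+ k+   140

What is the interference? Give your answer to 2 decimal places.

0.38

The two rarest classes, p+ d k+ and p d+ k, are the double crossovers. Comparing them with the parentals, only the p allele has switched, so p is the middle locus and the order is k – p – d.
k–p: (72 + 10)/1500 = 0.0547; p–d: (284 + 10)/1500 = 0.1960.
Expected DCO frequency = 0.0547 × 0.1960 ≈ 0.01072; observed = 10/1500 ≈ 0.00667.
Coefficient of coincidence = 0.00667/0.01072 ≈ 0.62; interference = 1 − 0.62 = 0.38.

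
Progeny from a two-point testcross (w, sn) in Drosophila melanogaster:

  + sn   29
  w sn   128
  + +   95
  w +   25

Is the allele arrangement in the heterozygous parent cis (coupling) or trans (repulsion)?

cis

The two most frequent classes are + + (95) and w sn (128); these are the parental (non-recombinant) types.
So the F1 carried + + on one chromosome and w sn on the other — the recessive alleles are on the same chromosome (cis / coupling).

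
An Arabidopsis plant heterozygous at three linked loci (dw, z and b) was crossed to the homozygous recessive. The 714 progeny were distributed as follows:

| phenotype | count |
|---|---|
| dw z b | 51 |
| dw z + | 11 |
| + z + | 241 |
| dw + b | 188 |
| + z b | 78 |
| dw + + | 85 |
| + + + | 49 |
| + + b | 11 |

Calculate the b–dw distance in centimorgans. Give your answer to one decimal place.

The two most frequent reciprocal classes, + z + and dw + b, are the parental types, so the F1 was + z + / dw + b.
The two rarest classes, dw z + and + + b, are the double crossovers. Comparing them with the parentals, only the dw allele has switched, so dw is the middle locus and the order is z – dw – b.
Crossovers in the dw–b interval produce the single-crossover classes + z b and dw + + (78 + 85 = 163) plus the double crossovers (22).
RF(dw–b) = (163 + 22) / 714 = 185/714 = 0.2591 → 25.9 centimorgans.

25.9 centimorgans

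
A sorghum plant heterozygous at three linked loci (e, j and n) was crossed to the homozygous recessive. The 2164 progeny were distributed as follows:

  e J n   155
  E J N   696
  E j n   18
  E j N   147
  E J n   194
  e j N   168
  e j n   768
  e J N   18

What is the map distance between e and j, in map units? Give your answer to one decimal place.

The two most frequent reciprocal classes, e j n and E J N, are the parental types, so the F1 was e j n / E J N.
The two rarest classes, E j n and e J N, are the double crossovers. Comparing them with the parentals, only the e allele has switched, so e is the middle locus and the order is j – e – n.
Crossovers in the j–e interval produce the single-crossover classes e J n and E j N (155 + 147 = 302) plus the double crossovers (36).
RF(j–e) = (302 + 36) / 2164 = 338/2164 = 0.1562 → 15.6 map units.

15.6 map units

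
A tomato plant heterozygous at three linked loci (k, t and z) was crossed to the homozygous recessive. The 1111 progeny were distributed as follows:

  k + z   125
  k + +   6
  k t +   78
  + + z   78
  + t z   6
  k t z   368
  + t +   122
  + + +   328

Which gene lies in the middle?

The two most frequent reciprocal classes, k t z and + + +, are the parental types, so the F1 was k t z / + + +.
The two rarest classes, + t z and k + +, are the double crossovers. Comparing them with the parentals, only the k allele has switched, so k is the middle locus and the order is t – k – z.

k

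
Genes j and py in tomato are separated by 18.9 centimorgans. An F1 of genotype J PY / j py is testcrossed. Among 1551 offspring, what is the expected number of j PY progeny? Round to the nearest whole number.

147

A map distance of 18.9 centimorgans corresponds to a recombination frequency of 0.189.
The F1 is J PY / j py, so j PY is a recombinant gamete class with expected frequency r/2 = 0.189/2 = 0.0945.
Expected number = 0.0945 × 1551 = 146.57 ≈ 147.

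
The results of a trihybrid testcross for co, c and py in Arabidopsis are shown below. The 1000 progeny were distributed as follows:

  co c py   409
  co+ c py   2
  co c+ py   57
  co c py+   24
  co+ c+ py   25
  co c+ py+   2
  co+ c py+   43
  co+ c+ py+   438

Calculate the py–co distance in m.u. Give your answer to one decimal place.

The two most frequent reciprocal classes, co+ c+ py+ and co c py, are the parental types, so the F1 was co+ c+ py+ / co c py.
The two rarest classes, co c+ py+ and co+ c py, are the double crossovers. Comparing them with the parentals, only the co allele has switched, so co is the middle locus and the order is c – co – py.
Crossovers in the co–py interval produce the single-crossover classes co+ c+ py and co c py+ (25 + 24 = 49) plus the double crossovers (4).
RF(co–py) = (49 + 4) / 1000 = 53/1000 = 0.0530 → 5.3 m.u.

5.3 m.u.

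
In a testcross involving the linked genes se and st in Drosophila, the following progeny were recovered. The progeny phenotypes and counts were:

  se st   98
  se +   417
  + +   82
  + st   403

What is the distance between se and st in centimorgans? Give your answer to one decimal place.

The two most frequent classes, + st (403) and se + (417), are the parental types, so the F1 was + st / se +.
The recombinant classes are + + and se st: 82 + 98 = 180.
Recombination frequency = 180/1000 = 0.1800 ≈ 18.0%, i.e. 18.0 centimorgans.

18.0 centimorgans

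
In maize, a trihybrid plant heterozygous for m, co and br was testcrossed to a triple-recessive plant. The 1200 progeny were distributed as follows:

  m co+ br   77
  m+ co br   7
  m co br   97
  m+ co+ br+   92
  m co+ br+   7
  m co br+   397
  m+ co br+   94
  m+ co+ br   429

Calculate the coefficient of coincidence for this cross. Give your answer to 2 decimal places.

The two most frequent reciprocal classes, m co br+ and m+ co+ br, are the parental types, so the F1 was m co br+ / m+ co+ br.
The two rarest classes, m co+ br+ and m+ co br, are the double crossovers. Comparing them with the parentals, only the co allele has switched, so co is the middle locus and the order is br – co – m.
br–co: (189 + 14)/1200 = 0.1692; co–m: (171 + 14)/1200 = 0.1542.
Expected DCO frequency = 0.1692 × 0.1542 ≈ 0.02609; observed = 14/1200 ≈ 0.01167.
Coefficient of coincidence = 0.01167/0.02609 ≈ 0.45.

0.45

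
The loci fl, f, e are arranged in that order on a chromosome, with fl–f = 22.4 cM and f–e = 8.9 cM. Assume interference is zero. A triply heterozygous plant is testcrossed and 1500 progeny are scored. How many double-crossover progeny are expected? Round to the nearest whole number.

Map distances give recombination frequencies of 0.224 and 0.089 for the two intervals.
With no interference, expected double-crossover frequency = 0.224 × 0.089 = 0.01994.
Expected number = 0.01994 × 1500 = 29.90 ≈ 30.

30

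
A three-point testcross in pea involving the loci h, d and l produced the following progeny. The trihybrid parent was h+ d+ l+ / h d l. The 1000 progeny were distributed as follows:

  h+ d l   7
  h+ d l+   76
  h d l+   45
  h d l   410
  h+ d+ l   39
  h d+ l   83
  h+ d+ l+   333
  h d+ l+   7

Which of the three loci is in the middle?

h

The two rarest classes, h d+ l+ and h+ d l, are the double crossovers. Comparing them with the parentals, only the h allele has switched, so h is the middle locus and the order is d – h – l.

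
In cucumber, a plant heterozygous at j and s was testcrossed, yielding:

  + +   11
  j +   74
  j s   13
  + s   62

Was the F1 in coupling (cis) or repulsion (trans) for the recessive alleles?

The two most frequent classes are + s (62) and j + (74); these are the parental (non-recombinant) types.
So the F1 carried + s on one chromosome and j + on the other — the recessive alleles are on opposite chromosomes (trans / repulsion).

trans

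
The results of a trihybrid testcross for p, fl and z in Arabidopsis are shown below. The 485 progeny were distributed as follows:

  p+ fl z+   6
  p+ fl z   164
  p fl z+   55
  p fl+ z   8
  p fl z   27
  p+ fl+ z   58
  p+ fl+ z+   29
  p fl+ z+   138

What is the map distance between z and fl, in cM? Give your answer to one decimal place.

26.2 cM

The two most frequent reciprocal classes, p+ fl z and p fl+ z+, are the parental types, so the F1 was p+ fl z / p fl+ z+.
The two rarest classes, p+ fl z+ and p fl+ z, are the double crossovers. Comparing them with the parentals, only the z allele has switched, so z is the middle locus and the order is p – z – fl.
Crossovers in the z–fl interval produce the single-crossover classes p+ fl+ z and p fl z+ (58 + 55 = 113) plus the double crossovers (14).
RF(z–fl) = (113 + 14) / 485 = 127/485 = 0.2619 → 26.2 cM.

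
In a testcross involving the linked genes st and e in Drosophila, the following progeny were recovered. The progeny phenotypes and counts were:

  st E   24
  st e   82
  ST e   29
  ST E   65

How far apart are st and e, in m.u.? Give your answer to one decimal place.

The two most frequent classes, ST E (65) and st e (82), are the parental types, so the F1 was ST E / st e.
The recombinant classes are ST e and st E: 29 + 24 = 53.
Recombination frequency = 53/200 = 0.2650 ≈ 26.5%, i.e. 26.5 m.u.

26.5 m.u.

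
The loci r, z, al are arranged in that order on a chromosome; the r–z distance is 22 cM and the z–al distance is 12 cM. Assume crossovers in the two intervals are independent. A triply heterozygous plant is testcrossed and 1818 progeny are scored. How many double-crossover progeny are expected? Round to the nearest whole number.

Map distances give recombination frequencies of 0.220 and 0.120 for the two intervals.
With no interference, expected double-crossover frequency = 0.220 × 0.120 = 0.02640.
Expected number = 0.02640 × 1818 = 48.00 ≈ 48.

48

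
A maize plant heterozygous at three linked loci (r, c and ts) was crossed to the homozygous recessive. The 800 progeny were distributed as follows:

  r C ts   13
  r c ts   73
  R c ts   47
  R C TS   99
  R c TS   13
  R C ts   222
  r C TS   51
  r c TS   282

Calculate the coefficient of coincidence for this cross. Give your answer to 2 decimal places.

0.85

The two most frequent reciprocal classes, r c TS and R C ts, are the parental types, so the F1 was r c TS / R C ts.
The two rarest classes, R c TS and r C ts, are the double crossovers. Comparing them with the parentals, only the r allele has switched, so r is the middle locus and the order is ts – r – c.
ts–r: (172 + 26)/800 = 0.2475; r–c: (98 + 26)/800 = 0.1550.
Expected DCO frequency = 0.2475 × 0.1550 ≈ 0.03836; observed = 26/800 ≈ 0.03250.
Coefficient of coincidence = 0.03250/0.03836 ≈ 0.85.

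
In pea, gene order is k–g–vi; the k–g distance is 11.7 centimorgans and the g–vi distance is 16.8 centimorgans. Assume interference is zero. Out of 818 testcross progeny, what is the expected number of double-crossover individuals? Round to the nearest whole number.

Map distances give recombination frequencies of 0.117 and 0.168 for the two intervals.
With no interference, expected double-crossover frequency = 0.117 × 0.168 = 0.01966.
Expected number = 0.01966 × 818 = 16.08 ≈ 16.

16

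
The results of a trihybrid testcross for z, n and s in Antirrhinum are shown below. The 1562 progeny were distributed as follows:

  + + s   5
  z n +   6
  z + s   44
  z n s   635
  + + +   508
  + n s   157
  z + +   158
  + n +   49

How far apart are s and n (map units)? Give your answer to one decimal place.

The two most frequent reciprocal classes, + + + and z n s, are the parental types, so the F1 was + + + / z n s.
The two rarest classes, + + s and z n +, are the double crossovers. Comparing them with the parentals, only the s allele has switched, so s is the middle locus and the order is n – s – z.
Crossovers in the n–s interval produce the single-crossover classes + n + and z + s (49 + 44 = 93) plus the double crossovers (11).
RF(n–s) = (93 + 11) / 1562 = 104/1562 = 0.0666 → 6.7 map units.

6.7 map units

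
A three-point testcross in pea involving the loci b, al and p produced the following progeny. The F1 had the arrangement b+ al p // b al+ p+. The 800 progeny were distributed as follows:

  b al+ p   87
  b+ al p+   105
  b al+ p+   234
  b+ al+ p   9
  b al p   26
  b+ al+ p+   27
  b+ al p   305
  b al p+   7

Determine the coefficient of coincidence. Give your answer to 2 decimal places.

0.89

The two rarest classes, b+ al+ p and b al p+, are the double crossovers. Comparing them with the parentals, only the al allele has switched, so al is the middle locus and the order is p – al – b.
p–al: (192 + 16)/800 = 0.2600; al–b: (53 + 16)/800 = 0.0862.
Expected DCO frequency = 0.2600 × 0.0862 ≈ 0.02241; observed = 16/800 ≈ 0.02000.
Coefficient of coincidence = 0.02000/0.02241 ≈ 0.89.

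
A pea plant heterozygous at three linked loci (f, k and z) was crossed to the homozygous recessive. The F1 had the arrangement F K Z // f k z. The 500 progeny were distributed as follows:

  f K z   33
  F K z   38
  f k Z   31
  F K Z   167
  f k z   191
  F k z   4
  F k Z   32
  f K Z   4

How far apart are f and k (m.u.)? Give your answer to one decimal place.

14.6 m.u.

The two rarest classes, f K Z and F k z, are the double crossovers. Comparing them with the parentals, only the f allele has switched, so f is the middle locus and the order is k – f – z.
Crossovers in the k–f interval produce the single-crossover classes F k Z and f K z (32 + 33 = 65) plus the double crossovers (8).
RF(k–f) = (65 + 8) / 500 = 73/500 = 0.1460 → 14.6 m.u.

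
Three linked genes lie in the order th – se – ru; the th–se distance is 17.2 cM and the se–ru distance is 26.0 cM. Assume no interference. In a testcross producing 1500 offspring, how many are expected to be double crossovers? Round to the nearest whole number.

Map distances give recombination frequencies of 0.172 and 0.260 for the two intervals.
With no interference, expected double-crossover frequency = 0.172 × 0.260 = 0.04472.
Expected number = 0.04472 × 1500 = 67.08 ≈ 67.

67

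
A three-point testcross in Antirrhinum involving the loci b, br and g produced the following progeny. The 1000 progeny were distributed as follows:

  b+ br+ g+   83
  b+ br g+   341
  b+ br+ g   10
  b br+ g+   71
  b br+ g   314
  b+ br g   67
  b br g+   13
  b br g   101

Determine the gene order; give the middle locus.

b

The two most frequent reciprocal classes, b+ br g+ and b br+ g, are the parental types, so the F1 was b+ br g+ / b br+ g.
The two rarest classes, b br g+ and b+ br+ g, are the double crossovers. Comparing them with the parentals, only the b allele has switched, so b is the middle locus and the order is g – b – br.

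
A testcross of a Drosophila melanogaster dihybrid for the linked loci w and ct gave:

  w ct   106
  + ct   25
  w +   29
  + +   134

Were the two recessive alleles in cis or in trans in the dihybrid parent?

cis

The two most frequent classes are + + (134) and w ct (106); these are the parental (non-recombinant) types.
So the F1 carried + + on one chromosome and w ct on the other — the recessive alleles are on the same chromosome (cis / coupling).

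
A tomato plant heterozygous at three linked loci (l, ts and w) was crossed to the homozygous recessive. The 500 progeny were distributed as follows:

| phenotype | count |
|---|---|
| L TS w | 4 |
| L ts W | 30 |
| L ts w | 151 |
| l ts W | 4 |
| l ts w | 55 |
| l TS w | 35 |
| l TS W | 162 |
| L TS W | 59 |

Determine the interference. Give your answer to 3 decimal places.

The two most frequent reciprocal classes, l TS W and L ts w, are the parental types, so the F1 was l TS W / L ts w.
The two rarest classes, l ts W and L TS w, are the double crossovers. Comparing them with the parentals, only the ts allele has switched, so ts is the middle locus and the order is w – ts – l.
w–ts: (65 + 8)/500 = 0.1460; ts–l: (114 + 8)/500 = 0.2440.
Expected DCO frequency = 0.1460 × 0.2440 ≈ 0.03562; observed = 8/500 ≈ 0.01600.
Coefficient of coincidence = 0.01600/0.03562 ≈ 0.449; interference = 1 − 0.449 = 0.551.

0.551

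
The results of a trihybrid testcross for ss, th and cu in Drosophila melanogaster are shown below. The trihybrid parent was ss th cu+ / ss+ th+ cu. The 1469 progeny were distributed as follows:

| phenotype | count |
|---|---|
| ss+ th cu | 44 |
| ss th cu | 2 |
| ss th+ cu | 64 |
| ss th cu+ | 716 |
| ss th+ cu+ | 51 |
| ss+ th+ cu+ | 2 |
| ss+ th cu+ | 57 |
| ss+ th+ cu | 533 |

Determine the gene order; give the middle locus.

The two rarest classes, ss th cu and ss+ th+ cu+, are the double crossovers. Comparing them with the parentals, only the cu allele has switched, so cu is the middle locus and the order is th – cu – ss.

cu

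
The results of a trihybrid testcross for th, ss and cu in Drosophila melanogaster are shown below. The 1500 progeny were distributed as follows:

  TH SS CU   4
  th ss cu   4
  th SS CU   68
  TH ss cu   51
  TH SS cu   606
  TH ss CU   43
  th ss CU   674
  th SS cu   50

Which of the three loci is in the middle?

The two most frequent reciprocal classes, th ss CU and TH SS cu, are the parental types, so the F1 was th ss CU / TH SS cu.
The two rarest classes, th ss cu and TH SS CU, are the double crossovers. Comparing them with the parentals, only the cu allele has switched, so cu is the middle locus and the order is ss – cu – th.

cu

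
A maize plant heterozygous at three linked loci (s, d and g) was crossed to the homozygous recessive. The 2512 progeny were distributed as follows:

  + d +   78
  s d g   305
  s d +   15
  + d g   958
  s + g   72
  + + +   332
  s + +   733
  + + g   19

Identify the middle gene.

d

The two most frequent reciprocal classes, s + + and + d g, are the parental types, so the F1 was s + + / + d g.
The two rarest classes, s d + and + + g, are the double crossovers. Comparing them with the parentals, only the d allele has switched, so d is the middle locus and the order is g – d – s.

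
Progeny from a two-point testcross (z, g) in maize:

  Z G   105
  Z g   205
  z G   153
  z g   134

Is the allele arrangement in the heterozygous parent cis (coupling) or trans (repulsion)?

trans

The two most frequent classes are Z g (205) and z G (153); these are the parental (non-recombinant) types.
So the F1 carried Z g on one chromosome and z G on the other — the recessive alleles are on opposite chromosomes (trans / repulsion).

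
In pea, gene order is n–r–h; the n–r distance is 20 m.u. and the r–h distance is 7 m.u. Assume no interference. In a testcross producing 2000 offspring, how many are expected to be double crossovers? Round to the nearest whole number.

28

Map distances give recombination frequencies of 0.200 and 0.070 for the two intervals.
With no interference, expected double-crossover frequency = 0.200 × 0.070 = 0.01400.
Expected number = 0.01400 × 2000 = 28.00 ≈ 28.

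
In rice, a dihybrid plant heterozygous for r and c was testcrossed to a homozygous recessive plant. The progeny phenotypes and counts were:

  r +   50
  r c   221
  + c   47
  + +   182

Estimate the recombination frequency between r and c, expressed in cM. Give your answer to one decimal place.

19.4 cM

The two most frequent classes, + + (182) and r c (221), are the parental types, so the F1 was + + / r c.
The recombinant classes are + c and r +: 47 + 50 = 97.
Recombination frequency = 97/500 = 0.1940 ≈ 19.4%, i.e. 19.4 cM.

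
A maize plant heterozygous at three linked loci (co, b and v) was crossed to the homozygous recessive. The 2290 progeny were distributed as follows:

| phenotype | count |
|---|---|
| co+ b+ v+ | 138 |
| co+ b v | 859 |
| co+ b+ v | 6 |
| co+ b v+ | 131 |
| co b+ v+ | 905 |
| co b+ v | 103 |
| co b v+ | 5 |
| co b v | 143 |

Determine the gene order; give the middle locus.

The two most frequent reciprocal classes, co+ b v and co b+ v+, are the parental types, so the F1 was co+ b v / co b+ v+.
The two rarest classes, co+ b+ v and co b v+, are the double crossovers. Comparing them with the parentals, only the b allele has switched, so b is the middle locus and the order is v – b – co.

b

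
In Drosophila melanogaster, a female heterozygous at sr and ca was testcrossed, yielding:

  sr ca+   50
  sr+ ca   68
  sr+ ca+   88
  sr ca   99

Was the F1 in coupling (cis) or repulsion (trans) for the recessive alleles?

The two most frequent classes are sr+ ca+ (88) and sr ca (99); these are the parental (non-recombinant) types.
So the F1 carried sr+ ca+ on one chromosome and sr ca on the other — the recessive alleles are on the same chromosome (cis / coupling).

cis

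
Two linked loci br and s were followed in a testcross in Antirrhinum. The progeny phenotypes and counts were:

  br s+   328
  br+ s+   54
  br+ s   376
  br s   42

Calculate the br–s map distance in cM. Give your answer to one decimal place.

The two most frequent classes, br+ s (376) and br s+ (328), are the parental types, so the F1 was br+ s / br s+.
The recombinant classes are br+ s+ and br s: 54 + 42 = 96.
Recombination frequency = 96/800 = 0.1200 ≈ 12.0%, i.e. 12.0 cM.

12.0 cM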